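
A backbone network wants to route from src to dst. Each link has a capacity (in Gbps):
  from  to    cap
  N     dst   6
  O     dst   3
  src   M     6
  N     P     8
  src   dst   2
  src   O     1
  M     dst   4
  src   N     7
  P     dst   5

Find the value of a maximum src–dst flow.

14

Augment src→dst: bottleneck 2. Total 2.
Augment src→N→dst: bottleneck 6. Total 8.
Augment src→M→dst: bottleneck 4. Total 12.
Augment src→O→dst: bottleneck 1. Total 13.
Augment src→N→P→dst: bottleneck 1. Total 14.
No augmenting path remains in the residual graph.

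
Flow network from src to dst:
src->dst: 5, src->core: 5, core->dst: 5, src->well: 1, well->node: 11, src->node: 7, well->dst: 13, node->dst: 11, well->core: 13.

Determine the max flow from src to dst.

18

Augment src->dst: bottleneck 5. Total 5.
Augment src->well->dst: bottleneck 1. Total 6.
Augment src->node->dst: bottleneck 7. Total 13.
Augment src->core->dst: bottleneck 5. Total 18.
No augmenting path remains in the residual graph.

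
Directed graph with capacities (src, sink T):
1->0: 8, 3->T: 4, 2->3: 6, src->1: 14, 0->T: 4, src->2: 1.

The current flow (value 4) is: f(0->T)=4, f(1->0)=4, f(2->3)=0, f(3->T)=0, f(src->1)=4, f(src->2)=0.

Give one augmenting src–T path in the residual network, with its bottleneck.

Residual along src->2->3->T: src->2: 1, 2->3: 6, 3->T: 4.
Bottleneck = min = 1.

src->2->3->T, bottleneck 1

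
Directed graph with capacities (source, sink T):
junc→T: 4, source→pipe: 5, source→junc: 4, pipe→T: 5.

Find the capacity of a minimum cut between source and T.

9

Max flow = 9 (via 2 augmenting paths).
In the residual at optimum, the set reachable from source is {source}.
Cut edges: source→junc (cap 4), source→pipe (cap 5). Sum = 9.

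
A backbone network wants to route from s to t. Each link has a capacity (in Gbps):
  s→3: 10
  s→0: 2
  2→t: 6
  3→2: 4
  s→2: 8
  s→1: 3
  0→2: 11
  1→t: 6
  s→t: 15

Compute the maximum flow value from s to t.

Augment s→t: bottleneck 15. Total 15.
Augment s→2→t: bottleneck 6. Total 21.
Augment s→1→t: bottleneck 3. Total 24.
No augmenting path remains in the residual graph.

24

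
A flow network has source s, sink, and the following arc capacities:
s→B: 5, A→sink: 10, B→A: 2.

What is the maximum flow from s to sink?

2

Augment s→B→A→sink: bottleneck 2. Total 2.
No augmenting path remains in the residual graph.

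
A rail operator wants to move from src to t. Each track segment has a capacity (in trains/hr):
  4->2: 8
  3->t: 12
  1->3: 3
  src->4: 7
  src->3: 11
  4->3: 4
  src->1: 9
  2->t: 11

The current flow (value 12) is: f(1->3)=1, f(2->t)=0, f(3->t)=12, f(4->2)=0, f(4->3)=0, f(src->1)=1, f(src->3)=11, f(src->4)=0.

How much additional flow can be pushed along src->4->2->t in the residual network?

Residual capacities along the path: src->4: 7, 4->2: 8, 2->t: 11.
Minimum is 7.

7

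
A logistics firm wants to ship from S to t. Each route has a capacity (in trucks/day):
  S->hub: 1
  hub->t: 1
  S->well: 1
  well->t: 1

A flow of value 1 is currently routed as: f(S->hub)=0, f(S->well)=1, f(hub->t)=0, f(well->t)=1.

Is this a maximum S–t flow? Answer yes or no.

Residual path S->hub->t has bottleneck 1 > 0.
Pushing 1 along it raises the flow to 2, so the given flow is not maximum.

No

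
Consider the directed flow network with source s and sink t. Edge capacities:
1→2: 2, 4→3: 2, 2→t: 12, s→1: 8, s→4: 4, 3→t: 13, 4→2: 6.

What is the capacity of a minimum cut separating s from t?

6

Max flow = 6 (via 3 augmenting paths).
In the residual at optimum, the set reachable from s is {1, s}.
Cut edges: s→4 (cap 4), 1→2 (cap 2). Sum = 6.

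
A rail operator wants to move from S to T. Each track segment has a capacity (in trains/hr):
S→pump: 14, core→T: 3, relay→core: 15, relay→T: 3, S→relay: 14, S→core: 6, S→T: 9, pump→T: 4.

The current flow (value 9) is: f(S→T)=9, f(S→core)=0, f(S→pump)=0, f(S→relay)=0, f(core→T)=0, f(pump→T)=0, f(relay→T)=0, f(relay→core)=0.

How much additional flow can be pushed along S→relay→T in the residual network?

3

Residual capacities along the path: S→relay: 14, relay→T: 3.
Minimum is 3.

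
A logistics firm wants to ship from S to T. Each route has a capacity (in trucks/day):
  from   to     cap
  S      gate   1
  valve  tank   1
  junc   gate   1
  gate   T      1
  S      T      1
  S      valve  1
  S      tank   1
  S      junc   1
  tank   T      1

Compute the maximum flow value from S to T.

3

Augment S→T: bottleneck 1. Total 1.
Augment S→tank→T: bottleneck 1. Total 2.
Augment S→gate→T: bottleneck 1. Total 3.
No augmenting path remains in the residual graph.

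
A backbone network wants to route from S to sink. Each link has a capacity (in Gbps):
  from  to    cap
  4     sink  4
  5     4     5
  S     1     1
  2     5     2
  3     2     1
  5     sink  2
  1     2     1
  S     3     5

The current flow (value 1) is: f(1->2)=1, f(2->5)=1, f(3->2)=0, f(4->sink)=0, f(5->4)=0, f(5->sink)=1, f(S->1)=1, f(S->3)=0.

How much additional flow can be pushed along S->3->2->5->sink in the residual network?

Residual capacities along the path: S->3: 5, 3->2: 1, 2->5: 1, 5->sink: 1.
Minimum is 1.

1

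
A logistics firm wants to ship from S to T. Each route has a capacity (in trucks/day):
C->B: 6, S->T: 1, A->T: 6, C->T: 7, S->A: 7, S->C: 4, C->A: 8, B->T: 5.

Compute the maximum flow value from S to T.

Augment S->T: bottleneck 1. Total 1.
Augment S->C->T: bottleneck 4. Total 5.
Augment S->A->T: bottleneck 6. Total 11.
No augmenting path remains in the residual graph.

11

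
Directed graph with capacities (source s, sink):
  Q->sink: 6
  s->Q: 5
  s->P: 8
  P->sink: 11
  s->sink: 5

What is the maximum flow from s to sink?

Augment s->sink: bottleneck 5. Total 5.
Augment s->Q->sink: bottleneck 5. Total 10.
Augment s->P->sink: bottleneck 8. Total 18.
No augmenting path remains in the residual graph.

18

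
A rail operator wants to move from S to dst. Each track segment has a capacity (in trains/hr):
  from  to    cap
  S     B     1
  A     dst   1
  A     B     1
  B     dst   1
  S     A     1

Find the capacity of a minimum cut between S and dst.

Max flow = 2 (via 2 augmenting paths).
In the residual at optimum, the set reachable from S is {S}.
Cut edges: S→A (cap 1), S→B (cap 1). Sum = 2.

2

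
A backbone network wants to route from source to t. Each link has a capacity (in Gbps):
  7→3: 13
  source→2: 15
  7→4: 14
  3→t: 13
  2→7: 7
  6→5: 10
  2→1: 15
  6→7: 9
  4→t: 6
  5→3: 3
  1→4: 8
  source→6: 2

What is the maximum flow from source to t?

15

Augment source→2→1→4→t: bottleneck 6. Total 6.
Augment source→2→7→3→t: bottleneck 7. Total 13.
Augment source→6→7→3→t: bottleneck 2. Total 15.
No augmenting path remains in the residual graph.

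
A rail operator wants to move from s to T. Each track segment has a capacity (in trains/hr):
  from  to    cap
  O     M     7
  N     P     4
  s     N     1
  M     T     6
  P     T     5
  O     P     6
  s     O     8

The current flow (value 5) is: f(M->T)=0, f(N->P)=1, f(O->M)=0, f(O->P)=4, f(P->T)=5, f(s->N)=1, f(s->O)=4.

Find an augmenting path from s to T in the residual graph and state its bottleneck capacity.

Residual along s->O->M->T: s->O: 4, O->M: 7, M->T: 6.
Bottleneck = min = 4.

s->O->M->T, bottleneck 4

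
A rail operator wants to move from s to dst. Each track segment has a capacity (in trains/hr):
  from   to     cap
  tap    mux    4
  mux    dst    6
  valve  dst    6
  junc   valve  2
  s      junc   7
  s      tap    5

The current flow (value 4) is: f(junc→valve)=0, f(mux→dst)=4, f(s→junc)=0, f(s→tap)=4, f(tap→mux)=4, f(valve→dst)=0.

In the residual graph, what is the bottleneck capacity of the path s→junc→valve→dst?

Residual capacities along the path: s→junc: 7, junc→valve: 2, valve→dst: 6.
Minimum is 2.

2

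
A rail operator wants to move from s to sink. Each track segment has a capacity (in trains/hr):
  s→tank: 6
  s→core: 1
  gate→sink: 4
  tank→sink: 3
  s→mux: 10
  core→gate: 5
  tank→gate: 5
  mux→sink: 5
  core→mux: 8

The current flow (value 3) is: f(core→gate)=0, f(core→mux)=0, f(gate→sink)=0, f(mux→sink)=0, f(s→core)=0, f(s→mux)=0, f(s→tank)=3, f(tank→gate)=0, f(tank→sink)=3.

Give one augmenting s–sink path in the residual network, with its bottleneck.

s→mux→sink, bottleneck 5

Residual along s→mux→sink: s→mux: 10, mux→sink: 5.
Bottleneck = min = 5.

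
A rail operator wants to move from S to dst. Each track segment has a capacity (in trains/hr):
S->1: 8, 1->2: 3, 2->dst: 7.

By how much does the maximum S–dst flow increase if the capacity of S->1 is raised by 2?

0

Original max flow = 3.
Edge S->1 does not cross the min cut (source side {1, S}), so extra capacity there cannot help.
New max flow = 3. Increase = 0.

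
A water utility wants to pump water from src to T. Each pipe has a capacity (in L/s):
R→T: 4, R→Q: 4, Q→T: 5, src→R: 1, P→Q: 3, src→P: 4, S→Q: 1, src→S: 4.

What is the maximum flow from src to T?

5

Augment src→R→T: bottleneck 1. Total 1.
Augment src→S→Q→T: bottleneck 1. Total 2.
Augment src→P→Q→T: bottleneck 3. Total 5.
No augmenting path remains in the residual graph.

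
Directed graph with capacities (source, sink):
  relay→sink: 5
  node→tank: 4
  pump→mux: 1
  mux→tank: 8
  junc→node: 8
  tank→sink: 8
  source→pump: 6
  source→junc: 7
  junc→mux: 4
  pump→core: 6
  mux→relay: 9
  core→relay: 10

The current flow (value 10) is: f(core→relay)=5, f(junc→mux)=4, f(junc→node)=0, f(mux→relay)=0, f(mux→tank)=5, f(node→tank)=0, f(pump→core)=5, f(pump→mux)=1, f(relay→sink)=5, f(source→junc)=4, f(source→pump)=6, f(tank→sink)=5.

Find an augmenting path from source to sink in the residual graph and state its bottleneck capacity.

Residual along source→junc→node→tank→sink: source→junc: 3, junc→node: 8, node→tank: 4, tank→sink: 3.
Bottleneck = min = 3.

source→junc→node→tank→sink, bottleneck 3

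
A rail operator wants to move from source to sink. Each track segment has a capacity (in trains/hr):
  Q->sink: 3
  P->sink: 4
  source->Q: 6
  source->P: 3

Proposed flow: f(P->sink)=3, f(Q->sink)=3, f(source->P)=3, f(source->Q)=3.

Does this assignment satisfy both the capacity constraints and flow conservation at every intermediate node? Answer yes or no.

Every edge has 0 ≤ f(e) ≤ cap(e).
At each intermediate node, inflow equals outflow.

Yes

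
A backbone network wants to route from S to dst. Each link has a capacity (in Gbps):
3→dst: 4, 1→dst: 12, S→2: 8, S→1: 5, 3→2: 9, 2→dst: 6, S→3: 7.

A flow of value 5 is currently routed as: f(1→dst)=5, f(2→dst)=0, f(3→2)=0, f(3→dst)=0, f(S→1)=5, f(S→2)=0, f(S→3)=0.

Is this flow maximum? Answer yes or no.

No

Residual path S→3→dst has bottleneck 4 > 0.
Pushing 4 along it raises the flow to 9, so the given flow is not maximum.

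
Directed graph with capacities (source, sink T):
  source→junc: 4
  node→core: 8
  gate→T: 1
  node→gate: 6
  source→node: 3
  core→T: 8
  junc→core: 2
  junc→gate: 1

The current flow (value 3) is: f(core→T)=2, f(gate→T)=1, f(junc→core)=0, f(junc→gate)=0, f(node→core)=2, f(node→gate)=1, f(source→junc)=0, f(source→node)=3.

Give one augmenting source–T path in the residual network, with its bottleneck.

source→junc→core→T, bottleneck 2

Residual along source→junc→core→T: source→junc: 4, junc→core: 2, core→T: 6.
Bottleneck = min = 2.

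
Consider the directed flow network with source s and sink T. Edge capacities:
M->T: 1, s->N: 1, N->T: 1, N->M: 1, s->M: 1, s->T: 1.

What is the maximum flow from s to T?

3

Augment s->T: bottleneck 1. Total 1.
Augment s->N->T: bottleneck 1. Total 2.
Augment s->M->T: bottleneck 1. Total 3.
No augmenting path remains in the residual graph.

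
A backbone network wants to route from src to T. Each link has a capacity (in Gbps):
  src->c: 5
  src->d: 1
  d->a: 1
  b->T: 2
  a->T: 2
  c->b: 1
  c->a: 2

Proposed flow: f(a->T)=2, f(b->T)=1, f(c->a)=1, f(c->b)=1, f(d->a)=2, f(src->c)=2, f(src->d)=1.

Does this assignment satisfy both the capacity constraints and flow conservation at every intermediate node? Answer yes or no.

No

Capacity violated on d->a: flow 2 > capacity 1.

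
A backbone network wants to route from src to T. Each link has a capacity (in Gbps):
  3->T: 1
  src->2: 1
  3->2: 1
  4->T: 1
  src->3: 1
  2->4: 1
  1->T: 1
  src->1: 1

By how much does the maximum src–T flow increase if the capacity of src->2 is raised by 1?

0

Original max flow = 3.
Even with extra capacity on src->2, another cut of capacity 3 remains binding.
New max flow = 3. Increase = 0.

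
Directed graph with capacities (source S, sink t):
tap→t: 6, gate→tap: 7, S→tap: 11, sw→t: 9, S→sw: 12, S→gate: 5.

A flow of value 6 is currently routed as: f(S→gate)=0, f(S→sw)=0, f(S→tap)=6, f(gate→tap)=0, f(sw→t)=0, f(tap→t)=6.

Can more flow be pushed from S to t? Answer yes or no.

Residual path S→sw→t has bottleneck 9 > 0.
Pushing 9 along it raises the flow to 15, so the given flow is not maximum.

Yes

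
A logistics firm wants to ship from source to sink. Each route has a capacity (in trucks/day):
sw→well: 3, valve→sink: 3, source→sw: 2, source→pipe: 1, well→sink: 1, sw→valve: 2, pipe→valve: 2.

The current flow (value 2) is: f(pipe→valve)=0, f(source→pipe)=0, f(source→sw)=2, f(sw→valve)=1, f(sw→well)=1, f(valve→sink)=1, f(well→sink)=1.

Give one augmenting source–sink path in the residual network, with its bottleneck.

source→pipe→valve→sink, bottleneck 1

Residual along source→pipe→valve→sink: source→pipe: 1, pipe→valve: 2, valve→sink: 2.
Bottleneck = min = 1.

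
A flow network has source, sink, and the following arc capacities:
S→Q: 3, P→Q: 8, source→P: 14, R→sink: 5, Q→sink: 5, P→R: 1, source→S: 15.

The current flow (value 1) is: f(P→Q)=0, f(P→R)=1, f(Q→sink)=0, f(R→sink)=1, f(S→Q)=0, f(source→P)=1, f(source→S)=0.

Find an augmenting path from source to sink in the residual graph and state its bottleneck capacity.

source→P→Q→sink, bottleneck 5

Residual along source→P→Q→sink: source→P: 13, P→Q: 8, Q→sink: 5.
Bottleneck = min = 5.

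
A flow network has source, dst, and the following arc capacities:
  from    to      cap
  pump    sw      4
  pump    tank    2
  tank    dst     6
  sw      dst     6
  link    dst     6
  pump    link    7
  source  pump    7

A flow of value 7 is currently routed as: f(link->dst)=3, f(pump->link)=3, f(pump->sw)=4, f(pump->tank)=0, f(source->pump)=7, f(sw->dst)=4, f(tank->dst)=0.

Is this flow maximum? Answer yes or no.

Yes

Residual reachable from source: {source}; dst is not reachable.
Saturated cut: source->pump with total capacity 7 = current flow value. Flow is maximum.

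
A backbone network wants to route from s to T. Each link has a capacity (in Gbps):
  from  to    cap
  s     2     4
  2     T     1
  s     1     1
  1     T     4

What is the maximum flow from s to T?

2

Augment s→2→T: bottleneck 1. Total 1.
Augment s→1→T: bottleneck 1. Total 2.
No augmenting path remains in the residual graph.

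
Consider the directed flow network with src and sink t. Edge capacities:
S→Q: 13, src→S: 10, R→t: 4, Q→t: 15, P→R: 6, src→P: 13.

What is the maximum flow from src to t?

14

Augment src→P→R→t: bottleneck 4. Total 4.
Augment src→S→Q→t: bottleneck 10. Total 14.
No augmenting path remains in the residual graph.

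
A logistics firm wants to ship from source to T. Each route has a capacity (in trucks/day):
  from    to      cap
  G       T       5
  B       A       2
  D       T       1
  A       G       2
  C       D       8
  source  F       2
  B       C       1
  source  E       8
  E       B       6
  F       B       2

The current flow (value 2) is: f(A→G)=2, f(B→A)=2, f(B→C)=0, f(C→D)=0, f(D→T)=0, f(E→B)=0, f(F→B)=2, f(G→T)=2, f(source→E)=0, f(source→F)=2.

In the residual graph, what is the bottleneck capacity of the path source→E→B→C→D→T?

Residual capacities along the path: source→E: 8, E→B: 6, B→C: 1, C→D: 8, D→T: 1.
Minimum is 1.

1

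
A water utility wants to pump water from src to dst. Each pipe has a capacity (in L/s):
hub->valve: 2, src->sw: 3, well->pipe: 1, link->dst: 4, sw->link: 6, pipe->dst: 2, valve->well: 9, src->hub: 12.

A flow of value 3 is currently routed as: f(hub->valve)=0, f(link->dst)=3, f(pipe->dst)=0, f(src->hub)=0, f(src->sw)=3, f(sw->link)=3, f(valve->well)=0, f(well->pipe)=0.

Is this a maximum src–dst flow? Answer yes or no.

No

Residual path src->hub->valve->well->pipe->dst has bottleneck 1 > 0.
Pushing 1 along it raises the flow to 4, so the given flow is not maximum.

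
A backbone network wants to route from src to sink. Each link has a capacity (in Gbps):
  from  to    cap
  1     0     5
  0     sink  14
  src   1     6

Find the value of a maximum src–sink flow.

Augment src→1→0→sink: bottleneck 5. Total 5.
No augmenting path remains in the residual graph.

5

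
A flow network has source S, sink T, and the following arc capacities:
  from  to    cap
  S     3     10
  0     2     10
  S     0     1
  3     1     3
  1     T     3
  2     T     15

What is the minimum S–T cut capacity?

Max flow = 4 (via 2 augmenting paths).
In the residual at optimum, the set reachable from S is {3, S}.
Cut edges: 3->1 (cap 3), S->0 (cap 1). Sum = 4.

4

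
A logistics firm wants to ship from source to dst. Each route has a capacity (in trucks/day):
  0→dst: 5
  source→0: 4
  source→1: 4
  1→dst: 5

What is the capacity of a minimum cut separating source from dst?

Max flow = 8 (via 2 augmenting paths).
In the residual at optimum, the set reachable from source is {source}.
Cut edges: source→1 (cap 4), source→0 (cap 4). Sum = 8.

8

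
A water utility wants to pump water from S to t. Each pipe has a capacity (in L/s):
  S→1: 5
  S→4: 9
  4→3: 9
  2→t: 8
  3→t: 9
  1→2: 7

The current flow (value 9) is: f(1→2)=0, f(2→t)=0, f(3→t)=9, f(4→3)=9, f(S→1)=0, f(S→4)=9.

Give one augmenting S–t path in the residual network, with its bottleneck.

Residual along S→1→2→t: S→1: 5, 1→2: 7, 2→t: 8.
Bottleneck = min = 5.

S→1→2→t, bottleneck 5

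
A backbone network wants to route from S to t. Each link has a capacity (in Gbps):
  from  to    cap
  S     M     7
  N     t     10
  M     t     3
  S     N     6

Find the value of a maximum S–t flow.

Augment S->N->t: bottleneck 6. Total 6.
Augment S->M->t: bottleneck 3. Total 9.
No augmenting path remains in the residual graph.

9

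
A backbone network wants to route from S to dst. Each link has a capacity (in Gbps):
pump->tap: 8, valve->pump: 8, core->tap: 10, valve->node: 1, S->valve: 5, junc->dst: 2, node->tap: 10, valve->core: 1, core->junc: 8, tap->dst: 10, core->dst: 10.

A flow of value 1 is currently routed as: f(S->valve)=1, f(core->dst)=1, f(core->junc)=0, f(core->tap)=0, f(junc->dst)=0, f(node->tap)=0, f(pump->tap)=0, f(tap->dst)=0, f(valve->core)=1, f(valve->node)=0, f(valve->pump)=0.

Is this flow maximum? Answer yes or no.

Residual path S->valve->node->tap->dst has bottleneck 1 > 0.
Pushing 1 along it raises the flow to 2, so the given flow is not maximum.

No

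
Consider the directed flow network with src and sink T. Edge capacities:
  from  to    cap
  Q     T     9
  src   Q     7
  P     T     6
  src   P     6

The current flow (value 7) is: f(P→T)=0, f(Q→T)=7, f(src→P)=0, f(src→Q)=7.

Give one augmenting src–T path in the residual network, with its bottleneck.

Residual along src→P→T: src→P: 6, P→T: 6.
Bottleneck = min = 6.

src→P→T, bottleneck 6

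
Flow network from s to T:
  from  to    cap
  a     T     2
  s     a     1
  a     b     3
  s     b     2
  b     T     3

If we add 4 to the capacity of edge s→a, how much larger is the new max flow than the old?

Original max flow = 3.
After raising cap(s→a), augmenting paths through that edge carry 2 more units.
New max flow = 5. Increase = 2.

2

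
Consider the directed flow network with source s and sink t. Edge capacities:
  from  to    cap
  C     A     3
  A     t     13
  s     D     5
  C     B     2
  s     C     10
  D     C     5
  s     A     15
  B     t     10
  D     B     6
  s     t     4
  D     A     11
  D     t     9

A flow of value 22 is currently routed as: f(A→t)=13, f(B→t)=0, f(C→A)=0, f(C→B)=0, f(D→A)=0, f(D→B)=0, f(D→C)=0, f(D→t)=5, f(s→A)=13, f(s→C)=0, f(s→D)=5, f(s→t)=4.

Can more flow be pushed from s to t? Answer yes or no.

Yes

Residual path s→C→B→t has bottleneck 2 > 0.
Pushing 2 along it raises the flow to 24, so the given flow is not maximum.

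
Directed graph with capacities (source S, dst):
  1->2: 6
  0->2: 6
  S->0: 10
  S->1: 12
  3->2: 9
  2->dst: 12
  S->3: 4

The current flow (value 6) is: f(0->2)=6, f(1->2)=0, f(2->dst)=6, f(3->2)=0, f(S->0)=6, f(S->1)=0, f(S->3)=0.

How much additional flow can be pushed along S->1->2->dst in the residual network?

Residual capacities along the path: S->1: 12, 1->2: 6, 2->dst: 6.
Minimum is 6.

6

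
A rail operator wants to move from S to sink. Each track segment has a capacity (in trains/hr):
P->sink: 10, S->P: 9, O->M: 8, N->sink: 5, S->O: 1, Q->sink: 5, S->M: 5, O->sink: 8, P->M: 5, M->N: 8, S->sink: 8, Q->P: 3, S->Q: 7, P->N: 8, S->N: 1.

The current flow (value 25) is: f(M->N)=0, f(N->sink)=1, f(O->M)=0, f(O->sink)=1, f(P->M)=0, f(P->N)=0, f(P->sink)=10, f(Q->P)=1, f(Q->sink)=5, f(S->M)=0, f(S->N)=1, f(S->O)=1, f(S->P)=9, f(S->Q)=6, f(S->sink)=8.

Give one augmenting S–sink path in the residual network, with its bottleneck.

Residual along S->M->N->sink: S->M: 5, M->N: 8, N->sink: 4.
Bottleneck = min = 4.

S->M->N->sink, bottleneck 4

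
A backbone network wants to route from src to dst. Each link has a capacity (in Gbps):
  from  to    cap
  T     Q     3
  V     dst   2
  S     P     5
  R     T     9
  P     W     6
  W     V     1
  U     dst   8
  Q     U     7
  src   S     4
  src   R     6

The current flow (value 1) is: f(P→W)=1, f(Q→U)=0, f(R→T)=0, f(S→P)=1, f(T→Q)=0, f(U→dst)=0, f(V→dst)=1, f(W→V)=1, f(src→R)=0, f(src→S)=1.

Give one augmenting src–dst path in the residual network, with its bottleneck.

src→R→T→Q→U→dst, bottleneck 3

Residual along src→R→T→Q→U→dst: src→R: 6, R→T: 9, T→Q: 3, Q→U: 7, U→dst: 8.
Bottleneck = min = 3.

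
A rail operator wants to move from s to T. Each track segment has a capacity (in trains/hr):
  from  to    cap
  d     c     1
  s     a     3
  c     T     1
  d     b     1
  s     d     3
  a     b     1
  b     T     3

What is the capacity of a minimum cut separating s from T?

Max flow = 3 (via 3 augmenting paths).
In the residual at optimum, the set reachable from s is {a, d, s}.
Cut edges: a→b (cap 1), d→b (cap 1), d→c (cap 1). Sum = 3.

3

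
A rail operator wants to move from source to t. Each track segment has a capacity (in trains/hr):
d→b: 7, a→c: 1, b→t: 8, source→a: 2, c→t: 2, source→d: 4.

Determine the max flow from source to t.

Augment source→a→c→t: bottleneck 1. Total 1.
Augment source→d→b→t: bottleneck 4. Total 5.
No augmenting path remains in the residual graph.

5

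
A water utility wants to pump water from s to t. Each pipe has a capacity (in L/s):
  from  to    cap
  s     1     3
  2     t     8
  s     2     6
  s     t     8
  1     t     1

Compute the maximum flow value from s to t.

Augment s->t: bottleneck 8. Total 8.
Augment s->2->t: bottleneck 6. Total 14.
Augment s->1->t: bottleneck 1. Total 15.
No augmenting path remains in the residual graph.

15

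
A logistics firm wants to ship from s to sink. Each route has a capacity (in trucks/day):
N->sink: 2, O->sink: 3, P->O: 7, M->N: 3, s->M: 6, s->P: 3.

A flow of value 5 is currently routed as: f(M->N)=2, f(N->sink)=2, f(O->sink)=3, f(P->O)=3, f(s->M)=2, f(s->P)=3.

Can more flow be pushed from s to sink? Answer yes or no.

No

Residual reachable from s: {M, N, s}; sink is not reachable.
Saturated cut: s->P, N->sink with total capacity 5 = current flow value. Flow is maximum.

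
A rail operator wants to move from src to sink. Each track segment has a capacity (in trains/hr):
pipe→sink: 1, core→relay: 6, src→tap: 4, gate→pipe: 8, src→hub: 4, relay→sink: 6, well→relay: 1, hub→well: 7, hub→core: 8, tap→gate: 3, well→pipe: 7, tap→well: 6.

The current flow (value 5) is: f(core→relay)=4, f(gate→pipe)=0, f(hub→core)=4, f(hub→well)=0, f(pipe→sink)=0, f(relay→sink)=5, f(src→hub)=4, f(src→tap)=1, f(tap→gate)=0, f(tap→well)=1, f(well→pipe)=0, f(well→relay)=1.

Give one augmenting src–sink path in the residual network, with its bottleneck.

src→tap→well→pipe→sink, bottleneck 1

Residual along src→tap→well→pipe→sink: src→tap: 3, tap→well: 5, well→pipe: 7, pipe→sink: 1.
Bottleneck = min = 1.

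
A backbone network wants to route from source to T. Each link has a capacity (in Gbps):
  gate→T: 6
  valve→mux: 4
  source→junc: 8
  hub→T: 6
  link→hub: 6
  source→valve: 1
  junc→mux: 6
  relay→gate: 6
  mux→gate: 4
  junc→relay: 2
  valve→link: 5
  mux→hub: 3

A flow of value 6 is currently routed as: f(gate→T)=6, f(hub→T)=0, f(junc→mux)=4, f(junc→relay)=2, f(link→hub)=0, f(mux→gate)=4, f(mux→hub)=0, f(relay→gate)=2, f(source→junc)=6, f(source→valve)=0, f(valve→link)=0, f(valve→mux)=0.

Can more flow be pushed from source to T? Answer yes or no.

Residual path source→junc→mux→hub→T has bottleneck 2 > 0.
Pushing 2 along it raises the flow to 8, so the given flow is not maximum.

Yes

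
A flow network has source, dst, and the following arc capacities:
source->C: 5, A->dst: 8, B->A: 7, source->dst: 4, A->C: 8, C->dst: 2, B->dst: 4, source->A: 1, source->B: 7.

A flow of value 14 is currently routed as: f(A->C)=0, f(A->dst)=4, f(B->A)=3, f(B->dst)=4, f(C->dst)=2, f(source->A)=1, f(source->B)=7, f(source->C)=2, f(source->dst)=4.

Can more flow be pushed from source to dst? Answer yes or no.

Residual reachable from source: {C, source}; dst is not reachable.
Saturated cut: source->B, source->A, source->dst, C->dst with total capacity 14 = current flow value. Flow is maximum.

No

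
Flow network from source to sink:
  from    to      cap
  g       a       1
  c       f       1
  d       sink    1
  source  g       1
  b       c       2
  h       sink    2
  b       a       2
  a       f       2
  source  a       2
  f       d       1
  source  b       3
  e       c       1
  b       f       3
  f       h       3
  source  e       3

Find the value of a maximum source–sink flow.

3

Augment source→b→f→h→sink: bottleneck 2. Total 2.
Augment source→b→f→d→sink: bottleneck 1. Total 3.
No augmenting path remains in the residual graph.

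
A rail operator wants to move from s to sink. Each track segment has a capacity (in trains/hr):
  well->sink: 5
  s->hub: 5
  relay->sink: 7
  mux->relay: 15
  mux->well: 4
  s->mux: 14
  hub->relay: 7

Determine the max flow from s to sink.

11

Augment s->hub->relay->sink: bottleneck 5. Total 5.
Augment s->mux->relay->sink: bottleneck 2. Total 7.
Augment s->mux->well->sink: bottleneck 4. Total 11.
No augmenting path remains in the residual graph.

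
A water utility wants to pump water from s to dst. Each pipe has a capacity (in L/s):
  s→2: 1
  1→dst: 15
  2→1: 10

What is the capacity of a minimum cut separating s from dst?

1

Max flow = 1 (via 1 augmenting path).
In the residual at optimum, the set reachable from s is {s}.
Cut edges: s→2 (cap 1). Sum = 1.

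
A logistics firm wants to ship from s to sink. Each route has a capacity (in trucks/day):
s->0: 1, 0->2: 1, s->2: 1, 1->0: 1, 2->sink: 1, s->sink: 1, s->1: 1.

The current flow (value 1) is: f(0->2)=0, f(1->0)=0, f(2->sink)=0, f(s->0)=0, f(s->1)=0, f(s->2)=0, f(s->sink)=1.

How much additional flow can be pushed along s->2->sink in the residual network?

1

Residual capacities along the path: s->2: 1, 2->sink: 1.
Minimum is 1.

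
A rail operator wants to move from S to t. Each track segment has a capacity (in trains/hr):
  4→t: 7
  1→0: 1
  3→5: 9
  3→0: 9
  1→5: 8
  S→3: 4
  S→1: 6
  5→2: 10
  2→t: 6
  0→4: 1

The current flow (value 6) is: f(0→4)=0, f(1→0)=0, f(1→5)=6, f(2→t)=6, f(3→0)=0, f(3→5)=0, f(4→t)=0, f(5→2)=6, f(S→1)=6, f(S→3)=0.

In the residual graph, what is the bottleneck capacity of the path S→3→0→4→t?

1

Residual capacities along the path: S→3: 4, 3→0: 9, 0→4: 1, 4→t: 7.
Minimum is 1.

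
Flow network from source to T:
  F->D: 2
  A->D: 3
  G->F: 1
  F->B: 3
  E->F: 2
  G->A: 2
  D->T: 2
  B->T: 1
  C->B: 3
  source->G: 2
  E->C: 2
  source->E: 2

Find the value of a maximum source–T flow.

3

Augment source->G->A->D->T: bottleneck 2. Total 2.
Augment source->E->F->B->T: bottleneck 1. Total 3.
No augmenting path remains in the residual graph.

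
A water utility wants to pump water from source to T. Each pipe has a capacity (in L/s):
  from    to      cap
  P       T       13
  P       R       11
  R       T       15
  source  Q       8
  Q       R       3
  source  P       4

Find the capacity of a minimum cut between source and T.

Max flow = 7 (via 2 augmenting paths).
In the residual at optimum, the set reachable from source is {Q, source}.
Cut edges: source→P (cap 4), Q→R (cap 3). Sum = 7.

7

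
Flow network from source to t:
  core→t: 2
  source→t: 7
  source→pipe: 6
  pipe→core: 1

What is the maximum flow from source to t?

Augment source→t: bottleneck 7. Total 7.
Augment source→pipe→core→t: bottleneck 1. Total 8.
No augmenting path remains in the residual graph.

8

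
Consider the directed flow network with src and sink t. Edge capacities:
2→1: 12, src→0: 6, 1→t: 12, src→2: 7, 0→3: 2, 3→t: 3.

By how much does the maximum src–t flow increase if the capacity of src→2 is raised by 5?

5

Original max flow = 9.
After raising cap(src→2), augmenting paths through that edge carry 5 more units.
New max flow = 14. Increase = 5.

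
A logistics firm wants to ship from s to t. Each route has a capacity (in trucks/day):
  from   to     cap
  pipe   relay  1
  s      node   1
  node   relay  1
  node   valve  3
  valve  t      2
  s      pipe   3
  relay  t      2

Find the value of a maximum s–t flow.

Augment s->node->valve->t: bottleneck 1. Total 1.
Augment s->pipe->relay->t: bottleneck 1. Total 2.
No augmenting path remains in the residual graph.

2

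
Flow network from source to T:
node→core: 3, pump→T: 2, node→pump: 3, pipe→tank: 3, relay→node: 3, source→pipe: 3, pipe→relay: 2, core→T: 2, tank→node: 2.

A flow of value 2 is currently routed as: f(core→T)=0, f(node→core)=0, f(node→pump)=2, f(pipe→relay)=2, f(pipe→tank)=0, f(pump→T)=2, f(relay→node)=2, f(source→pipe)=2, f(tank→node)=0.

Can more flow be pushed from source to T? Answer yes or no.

Residual path source→pipe→tank→node→core→T has bottleneck 1 > 0.
Pushing 1 along it raises the flow to 3, so the given flow is not maximum.

Yes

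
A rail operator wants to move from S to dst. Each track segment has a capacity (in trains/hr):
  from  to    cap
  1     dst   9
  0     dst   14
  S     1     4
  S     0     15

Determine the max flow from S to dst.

Augment S→1→dst: bottleneck 4. Total 4.
Augment S→0→dst: bottleneck 14. Total 18.
No augmenting path remains in the residual graph.

18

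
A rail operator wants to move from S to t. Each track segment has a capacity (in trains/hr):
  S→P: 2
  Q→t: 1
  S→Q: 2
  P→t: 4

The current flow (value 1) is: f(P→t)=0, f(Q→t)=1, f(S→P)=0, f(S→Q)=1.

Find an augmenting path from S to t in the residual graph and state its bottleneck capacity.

S→P→t, bottleneck 2

Residual along S→P→t: S→P: 2, P→t: 4.
Bottleneck = min = 2.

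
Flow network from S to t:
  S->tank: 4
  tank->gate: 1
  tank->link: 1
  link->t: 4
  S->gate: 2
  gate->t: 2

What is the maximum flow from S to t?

3

Augment S->gate->t: bottleneck 2. Total 2.
Augment S->tank->link->t: bottleneck 1. Total 3.
No augmenting path remains in the residual graph.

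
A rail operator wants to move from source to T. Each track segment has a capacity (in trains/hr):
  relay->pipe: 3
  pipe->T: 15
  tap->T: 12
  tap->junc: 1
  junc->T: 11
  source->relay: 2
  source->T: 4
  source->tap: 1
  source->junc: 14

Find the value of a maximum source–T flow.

Augment source->T: bottleneck 4. Total 4.
Augment source->tap->T: bottleneck 1. Total 5.
Augment source->junc->T: bottleneck 11. Total 16.
Augment source->relay->pipe->T: bottleneck 2. Total 18.
No augmenting path remains in the residual graph.

18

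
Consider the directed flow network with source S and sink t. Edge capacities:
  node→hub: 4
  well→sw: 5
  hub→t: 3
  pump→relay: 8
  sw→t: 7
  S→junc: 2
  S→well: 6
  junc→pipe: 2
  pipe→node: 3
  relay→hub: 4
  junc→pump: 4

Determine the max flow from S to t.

Augment S→well→sw→t: bottleneck 5. Total 5.
Augment S→junc→pump→relay→hub→t: bottleneck 2. Total 7.
No augmenting path remains in the residual graph.

7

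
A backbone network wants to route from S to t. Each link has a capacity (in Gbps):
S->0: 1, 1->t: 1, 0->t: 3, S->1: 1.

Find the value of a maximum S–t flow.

Augment S->0->t: bottleneck 1. Total 1.
Augment S->1->t: bottleneck 1. Total 2.
No augmenting path remains in the residual graph.

2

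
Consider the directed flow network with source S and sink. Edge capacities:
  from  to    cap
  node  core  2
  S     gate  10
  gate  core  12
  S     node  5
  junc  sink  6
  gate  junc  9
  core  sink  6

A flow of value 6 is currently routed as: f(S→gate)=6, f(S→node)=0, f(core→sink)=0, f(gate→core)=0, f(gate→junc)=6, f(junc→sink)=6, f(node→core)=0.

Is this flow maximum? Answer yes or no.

Residual path S→gate→core→sink has bottleneck 4 > 0.
Pushing 4 along it raises the flow to 10, so the given flow is not maximum.

No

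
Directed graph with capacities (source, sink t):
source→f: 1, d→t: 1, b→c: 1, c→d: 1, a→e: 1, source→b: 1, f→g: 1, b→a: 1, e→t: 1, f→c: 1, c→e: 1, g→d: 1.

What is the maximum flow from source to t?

Augment source→b→a→e→t: bottleneck 1. Total 1.
Augment source→f→c→d→t: bottleneck 1. Total 2.
No augmenting path remains in the residual graph.

2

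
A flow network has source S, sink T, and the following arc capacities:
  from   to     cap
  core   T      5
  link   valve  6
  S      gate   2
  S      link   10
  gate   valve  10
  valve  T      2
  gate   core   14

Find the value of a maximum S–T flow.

Augment S->gate->core->T: bottleneck 2. Total 2.
Augment S->link->valve->T: bottleneck 2. Total 4.
No augmenting path remains in the residual graph.

4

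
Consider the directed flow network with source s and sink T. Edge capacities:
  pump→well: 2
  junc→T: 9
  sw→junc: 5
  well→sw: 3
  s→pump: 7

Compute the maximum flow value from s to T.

Augment s→pump→well→sw→junc→T: bottleneck 2. Total 2.
No augmenting path remains in the residual graph.

2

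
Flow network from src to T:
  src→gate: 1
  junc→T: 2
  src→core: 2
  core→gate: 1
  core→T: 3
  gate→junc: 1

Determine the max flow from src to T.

3

Augment src→core→T: bottleneck 2. Total 2.
Augment src→gate→junc→T: bottleneck 1. Total 3.
No augmenting path remains in the residual graph.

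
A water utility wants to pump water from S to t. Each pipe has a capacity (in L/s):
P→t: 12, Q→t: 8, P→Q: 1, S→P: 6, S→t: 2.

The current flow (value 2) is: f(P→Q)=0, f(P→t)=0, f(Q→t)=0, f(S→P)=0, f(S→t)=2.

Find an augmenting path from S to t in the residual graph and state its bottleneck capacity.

Residual along S→P→t: S→P: 6, P→t: 12.
Bottleneck = min = 6.

S→P→t, bottleneck 6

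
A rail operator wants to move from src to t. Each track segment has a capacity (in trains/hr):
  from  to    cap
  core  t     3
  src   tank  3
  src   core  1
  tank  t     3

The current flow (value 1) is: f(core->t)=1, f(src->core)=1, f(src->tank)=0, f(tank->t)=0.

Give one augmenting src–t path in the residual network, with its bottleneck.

src->tank->t, bottleneck 3

Residual along src->tank->t: src->tank: 3, tank->t: 3.
Bottleneck = min = 3.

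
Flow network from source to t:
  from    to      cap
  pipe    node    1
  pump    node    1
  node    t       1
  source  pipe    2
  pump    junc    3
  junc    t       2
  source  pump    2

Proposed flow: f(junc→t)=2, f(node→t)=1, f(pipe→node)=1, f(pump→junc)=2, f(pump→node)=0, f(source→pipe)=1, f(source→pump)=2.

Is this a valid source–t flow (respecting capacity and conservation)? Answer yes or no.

Every edge has 0 ≤ f(e) ≤ cap(e).
At each intermediate node, inflow equals outflow.

Yes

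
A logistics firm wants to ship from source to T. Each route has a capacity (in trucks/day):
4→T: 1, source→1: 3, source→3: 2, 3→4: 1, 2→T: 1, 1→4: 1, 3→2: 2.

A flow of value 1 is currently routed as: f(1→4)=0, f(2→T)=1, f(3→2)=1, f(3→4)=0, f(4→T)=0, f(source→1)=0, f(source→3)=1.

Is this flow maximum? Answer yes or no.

No

Residual path source→3→4→T has bottleneck 1 > 0.
Pushing 1 along it raises the flow to 2, so the given flow is not maximum.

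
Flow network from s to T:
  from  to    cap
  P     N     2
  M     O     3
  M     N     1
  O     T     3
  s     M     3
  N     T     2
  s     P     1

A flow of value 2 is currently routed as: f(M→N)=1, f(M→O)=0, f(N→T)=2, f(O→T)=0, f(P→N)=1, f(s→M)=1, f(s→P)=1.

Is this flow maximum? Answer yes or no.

Residual path s→M→O→T has bottleneck 2 > 0.
Pushing 2 along it raises the flow to 4, so the given flow is not maximum.

No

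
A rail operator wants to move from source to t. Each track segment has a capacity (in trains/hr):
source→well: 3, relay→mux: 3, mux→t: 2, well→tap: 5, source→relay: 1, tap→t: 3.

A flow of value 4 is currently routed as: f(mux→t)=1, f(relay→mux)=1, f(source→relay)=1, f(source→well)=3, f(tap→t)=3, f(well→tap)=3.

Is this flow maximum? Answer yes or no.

Residual reachable from source: {source}; t is not reachable.
Saturated cut: source→well, source→relay with total capacity 4 = current flow value. Flow is maximum.

Yes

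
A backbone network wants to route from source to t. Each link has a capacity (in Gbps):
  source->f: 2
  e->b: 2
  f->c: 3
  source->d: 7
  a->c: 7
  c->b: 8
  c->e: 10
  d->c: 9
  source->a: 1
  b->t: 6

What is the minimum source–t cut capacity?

Max flow = 6 (via 3 augmenting paths).
In the residual at optimum, the set reachable from source is {a, b, c, d, e, f, source}.
Cut edges: b->t (cap 6). Sum = 6.

6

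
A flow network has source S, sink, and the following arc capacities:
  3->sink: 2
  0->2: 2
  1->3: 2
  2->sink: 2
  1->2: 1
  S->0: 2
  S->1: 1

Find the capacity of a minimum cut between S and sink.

3

Max flow = 3 (via 2 augmenting paths).
In the residual at optimum, the set reachable from S is {S}.
Cut edges: S->1 (cap 1), S->0 (cap 2). Sum = 3.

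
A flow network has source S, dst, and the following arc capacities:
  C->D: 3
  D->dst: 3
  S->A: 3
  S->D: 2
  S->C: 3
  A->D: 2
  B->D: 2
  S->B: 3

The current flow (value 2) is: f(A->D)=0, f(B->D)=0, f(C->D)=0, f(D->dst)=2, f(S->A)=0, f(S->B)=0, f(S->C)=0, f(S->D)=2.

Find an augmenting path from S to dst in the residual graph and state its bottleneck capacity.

S->A->D->dst, bottleneck 1

Residual along S->A->D->dst: S->A: 3, A->D: 2, D->dst: 1.
Bottleneck = min = 1.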